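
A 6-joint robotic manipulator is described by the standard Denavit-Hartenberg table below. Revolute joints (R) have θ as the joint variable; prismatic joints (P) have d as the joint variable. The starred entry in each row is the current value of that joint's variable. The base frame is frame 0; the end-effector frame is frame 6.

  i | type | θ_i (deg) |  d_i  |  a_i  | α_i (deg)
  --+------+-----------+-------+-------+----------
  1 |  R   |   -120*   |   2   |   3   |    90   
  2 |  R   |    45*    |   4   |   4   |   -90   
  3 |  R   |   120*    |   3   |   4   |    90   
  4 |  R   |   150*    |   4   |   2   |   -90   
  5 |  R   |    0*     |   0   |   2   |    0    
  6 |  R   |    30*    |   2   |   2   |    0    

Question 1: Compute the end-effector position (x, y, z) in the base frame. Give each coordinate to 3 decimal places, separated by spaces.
-6.357 -2.608 10.283

after link 1: o_1 = (-1.5000, -2.5981, 2.0000)
after link 2: o_2 = (-6.3783, -3.0476, 4.8284)
after link 3: o_3 = (-1.6105, -1.7178, 5.5355)
after link 4: o_4 = (-2.3549, -4.0070, 9.3045)
after link 5: o_5 = (-3.6066, -3.1750, 10.6240)
after link 6: o_6 = (-6.3565, -2.6079, 10.2831)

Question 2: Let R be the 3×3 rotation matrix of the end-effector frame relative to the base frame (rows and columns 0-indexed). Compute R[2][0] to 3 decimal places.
0.265

End-effector x-axis (col 0 of R) = (-0.6054,0.7504,0.2652)
R[2][0] = 0.2652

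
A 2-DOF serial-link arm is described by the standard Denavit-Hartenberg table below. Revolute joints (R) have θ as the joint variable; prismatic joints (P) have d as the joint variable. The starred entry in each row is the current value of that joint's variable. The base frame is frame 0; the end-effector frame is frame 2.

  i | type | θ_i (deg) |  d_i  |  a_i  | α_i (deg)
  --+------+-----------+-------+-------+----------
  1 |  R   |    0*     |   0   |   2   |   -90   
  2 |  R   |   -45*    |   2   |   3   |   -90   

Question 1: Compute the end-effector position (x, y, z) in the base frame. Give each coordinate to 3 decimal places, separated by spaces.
after link 1: o_1 = (2.0000, 0.0000, 0.0000)
after link 2: o_2 = (4.1213, 2.0000, 2.1213)

4.121 2.000 2.121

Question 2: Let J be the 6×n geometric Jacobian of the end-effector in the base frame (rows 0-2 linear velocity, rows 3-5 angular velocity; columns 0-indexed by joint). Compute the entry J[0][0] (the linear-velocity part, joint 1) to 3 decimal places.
-2.000

axis z_0 = ẑ; lever o_n−o_0 = (4.1213,2.0000,2.1213)
cross product → J_v[:, 0] = (-2.0000,4.1213,0.0000)
J_ω[:, 0] = z_0
entry J[0][0] = -2.0000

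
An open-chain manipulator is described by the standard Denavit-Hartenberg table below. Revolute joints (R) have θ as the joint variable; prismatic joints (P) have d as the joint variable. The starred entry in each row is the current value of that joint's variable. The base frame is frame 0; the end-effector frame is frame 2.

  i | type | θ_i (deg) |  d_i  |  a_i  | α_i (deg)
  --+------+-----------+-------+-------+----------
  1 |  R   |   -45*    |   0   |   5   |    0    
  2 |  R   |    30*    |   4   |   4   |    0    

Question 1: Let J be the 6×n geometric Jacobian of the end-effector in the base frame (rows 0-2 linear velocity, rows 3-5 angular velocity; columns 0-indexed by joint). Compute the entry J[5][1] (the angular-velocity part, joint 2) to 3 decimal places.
1.000

axis z_1 = (0.0000,0.0000,1.0000); lever o_n−o_1 = (3.8637,-1.0353,4.0000)
cross product → J_v[:, 1] = (1.0353,3.8637,-0.0000)
J_ω[:, 1] = z_1
entry J[5][1] = 1.0000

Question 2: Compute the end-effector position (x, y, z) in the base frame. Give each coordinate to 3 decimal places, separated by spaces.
after link 1: o_1 = (3.5355, -3.5355, 0.0000)
after link 2: o_2 = (7.3992, -4.5708, 4.0000)

7.399 -4.571 4.000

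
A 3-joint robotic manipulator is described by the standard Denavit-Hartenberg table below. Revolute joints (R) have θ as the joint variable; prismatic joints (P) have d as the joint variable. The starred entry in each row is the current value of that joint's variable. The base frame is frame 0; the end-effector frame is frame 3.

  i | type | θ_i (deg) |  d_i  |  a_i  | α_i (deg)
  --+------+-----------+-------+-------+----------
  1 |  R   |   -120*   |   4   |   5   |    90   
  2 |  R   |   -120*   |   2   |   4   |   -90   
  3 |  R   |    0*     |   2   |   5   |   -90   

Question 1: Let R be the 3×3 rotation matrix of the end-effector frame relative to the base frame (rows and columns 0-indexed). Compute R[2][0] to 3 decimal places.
End-effector x-axis (col 0 of R) = (0.2500,0.4330,-0.8660)
R[2][0] = -0.8660

-0.866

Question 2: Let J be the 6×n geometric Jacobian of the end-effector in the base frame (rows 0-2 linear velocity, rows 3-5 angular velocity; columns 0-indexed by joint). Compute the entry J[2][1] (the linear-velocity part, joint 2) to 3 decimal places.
axis z_1 = (-0.8660,0.5000,0.0000); lever o_n−o_1 = (-0.3481,3.3971,-8.7942)
cross product → J_v[:, 1] = (-4.3971,-7.6160,-2.7679)
J_ω[:, 1] = z_1
entry J[2][1] = -2.7679

-2.768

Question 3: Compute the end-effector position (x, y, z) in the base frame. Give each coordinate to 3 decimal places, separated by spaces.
-2.848 -0.933 -4.794

after link 1: o_1 = (-2.5000, -4.3301, 4.0000)
after link 2: o_2 = (-3.2321, -1.5981, 0.5359)
after link 3: o_3 = (-2.8481, -0.9330, -4.7942)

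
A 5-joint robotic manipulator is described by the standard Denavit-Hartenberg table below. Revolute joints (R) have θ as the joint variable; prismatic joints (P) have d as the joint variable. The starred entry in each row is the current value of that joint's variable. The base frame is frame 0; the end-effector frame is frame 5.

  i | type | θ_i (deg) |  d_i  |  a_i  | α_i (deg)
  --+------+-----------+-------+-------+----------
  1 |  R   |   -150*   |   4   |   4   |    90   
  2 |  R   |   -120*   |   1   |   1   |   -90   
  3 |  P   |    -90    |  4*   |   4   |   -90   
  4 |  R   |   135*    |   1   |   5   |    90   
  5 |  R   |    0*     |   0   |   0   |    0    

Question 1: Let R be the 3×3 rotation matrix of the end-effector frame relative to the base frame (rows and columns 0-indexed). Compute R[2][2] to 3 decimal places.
0.354

End-effector z-axis (col 2 of R) = (0.1768,0.9186,0.3536)
R[2][2] = 0.3536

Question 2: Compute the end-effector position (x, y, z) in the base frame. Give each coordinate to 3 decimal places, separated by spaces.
after link 1: o_1 = (-3.4641, -2.0000, 4.0000)
after link 2: o_2 = (-3.5311, -0.8840, 3.1340)
after link 3: o_3 = (-8.5311, 0.8481, 1.1340)
after link 4: o_4 = (-3.6787, -0.4329, 2.0357)
after link 5: o_5 = (-3.6787, -0.4329, 2.0357)

-3.679 -0.433 2.036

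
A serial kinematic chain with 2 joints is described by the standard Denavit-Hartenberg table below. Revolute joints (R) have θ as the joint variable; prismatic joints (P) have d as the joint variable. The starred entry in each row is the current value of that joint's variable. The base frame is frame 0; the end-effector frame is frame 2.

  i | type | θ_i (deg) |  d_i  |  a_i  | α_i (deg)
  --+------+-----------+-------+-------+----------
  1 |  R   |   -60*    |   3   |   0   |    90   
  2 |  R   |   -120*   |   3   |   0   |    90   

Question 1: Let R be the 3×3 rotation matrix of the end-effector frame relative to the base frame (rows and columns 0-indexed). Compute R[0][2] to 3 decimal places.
End-effector z-axis (col 2 of R) = (-0.4330,0.7500,0.5000)
R[0][2] = -0.4330

-0.433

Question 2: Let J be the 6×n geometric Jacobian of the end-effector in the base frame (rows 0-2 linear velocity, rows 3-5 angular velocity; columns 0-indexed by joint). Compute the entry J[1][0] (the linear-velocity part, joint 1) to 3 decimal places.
axis z_0 = ẑ; lever o_n−o_0 = (-2.5981,-1.5000,3.0000)
cross product → J_v[:, 0] = (1.5000,-2.5981,0.0000)
J_ω[:, 0] = z_0
entry J[1][0] = -2.5981

-2.598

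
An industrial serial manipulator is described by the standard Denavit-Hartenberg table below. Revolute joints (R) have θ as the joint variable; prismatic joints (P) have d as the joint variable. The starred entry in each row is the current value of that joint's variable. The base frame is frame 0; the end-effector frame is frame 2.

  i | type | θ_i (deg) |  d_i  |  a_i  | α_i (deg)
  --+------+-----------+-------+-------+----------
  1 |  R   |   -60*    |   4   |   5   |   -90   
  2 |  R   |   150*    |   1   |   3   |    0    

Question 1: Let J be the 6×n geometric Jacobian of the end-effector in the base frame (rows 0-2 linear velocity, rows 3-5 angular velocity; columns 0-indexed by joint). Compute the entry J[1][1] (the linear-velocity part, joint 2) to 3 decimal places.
axis z_1 = (0.8660,0.5000,0.0000); lever o_n−o_1 = (-0.4330,2.7500,-1.5000)
cross product → J_v[:, 1] = (-0.7500,1.2990,2.5981)
J_ω[:, 1] = z_1
entry J[1][1] = 1.2990

1.299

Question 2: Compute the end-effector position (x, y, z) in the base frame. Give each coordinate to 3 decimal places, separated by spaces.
2.067 -1.580 2.500

after link 1: o_1 = (2.5000, -4.3301, 4.0000)
after link 2: o_2 = (2.0670, -1.5801, 2.5000)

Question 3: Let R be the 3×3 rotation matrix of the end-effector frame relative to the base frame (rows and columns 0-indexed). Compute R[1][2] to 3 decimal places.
End-effector z-axis (col 2 of R) = (0.8660,0.5000,0.0000)
R[1][2] = 0.5000

0.500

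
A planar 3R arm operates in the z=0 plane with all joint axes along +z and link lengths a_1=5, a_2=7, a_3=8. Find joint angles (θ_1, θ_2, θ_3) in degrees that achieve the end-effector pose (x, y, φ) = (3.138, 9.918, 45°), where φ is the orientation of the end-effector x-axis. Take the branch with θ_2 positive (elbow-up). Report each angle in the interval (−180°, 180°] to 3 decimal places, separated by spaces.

31.169 135.001 -121.170

wrist centre = target − a_3·(cos φ, sin φ) = (-2.5189, 4.2611)
cos θ_2 = (24.5020−5²−7²)/(2·5·7) = -0.7071; θ_2 = 135.0006° (elbow-up)
β = atan2(4.2611,-2.5189) = 120.5882°; ψ = atan2(4.9497,0.0502) = 89.4189°
θ_1 = β − ψ = 31.1693°
θ_3 = φ − θ_1 − θ_2 = -121.1699° (wrapped to (-180°,180°])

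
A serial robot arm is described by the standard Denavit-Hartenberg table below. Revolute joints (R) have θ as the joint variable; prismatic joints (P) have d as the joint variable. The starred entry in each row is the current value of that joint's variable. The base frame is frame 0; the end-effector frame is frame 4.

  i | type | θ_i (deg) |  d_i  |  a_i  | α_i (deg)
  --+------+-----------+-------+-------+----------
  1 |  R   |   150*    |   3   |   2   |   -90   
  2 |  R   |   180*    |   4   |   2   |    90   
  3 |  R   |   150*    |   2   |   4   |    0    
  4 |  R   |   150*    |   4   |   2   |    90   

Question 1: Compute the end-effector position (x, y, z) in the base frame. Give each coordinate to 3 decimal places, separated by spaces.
-4.268 -2.464 -3.000

after link 1: o_1 = (-1.7321, 1.0000, 3.0000)
after link 2: o_2 = (-2.0000, -3.4641, 3.0000)
after link 3: o_3 = (-6.0000, -3.4641, 1.0000)
after link 4: o_4 = (-4.2679, -2.4641, -3.0000)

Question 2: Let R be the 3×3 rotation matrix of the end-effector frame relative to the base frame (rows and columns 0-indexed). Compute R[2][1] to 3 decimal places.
-1.000

End-effector y-axis (col 1 of R) = (-0.0000,-0.0000,-1.0000)
R[2][1] = -1.0000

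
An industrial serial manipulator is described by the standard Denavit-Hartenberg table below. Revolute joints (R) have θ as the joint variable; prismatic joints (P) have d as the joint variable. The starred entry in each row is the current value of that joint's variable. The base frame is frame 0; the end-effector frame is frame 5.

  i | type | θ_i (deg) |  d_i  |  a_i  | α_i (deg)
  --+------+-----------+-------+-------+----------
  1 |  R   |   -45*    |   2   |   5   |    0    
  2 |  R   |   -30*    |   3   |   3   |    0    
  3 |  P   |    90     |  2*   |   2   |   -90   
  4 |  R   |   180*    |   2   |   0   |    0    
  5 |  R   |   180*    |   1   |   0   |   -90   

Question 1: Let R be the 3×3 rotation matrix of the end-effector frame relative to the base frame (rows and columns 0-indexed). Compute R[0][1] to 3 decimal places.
End-effector y-axis (col 1 of R) = (0.2588,-0.9659,-0.0000)
R[0][1] = 0.2588

0.259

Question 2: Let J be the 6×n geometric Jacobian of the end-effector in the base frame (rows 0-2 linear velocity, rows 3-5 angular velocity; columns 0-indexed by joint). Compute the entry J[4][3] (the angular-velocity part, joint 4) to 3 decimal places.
axis z_3 = (-0.2588,0.9659,0.0000); lever o_n−o_3 = (-0.7765,2.8978,0.0000)
cross product → J_v[:, 3] = (-0.0000,-0.0000,-0.0000)
J_ω[:, 3] = z_3
entry J[4][3] = 0.9659

0.966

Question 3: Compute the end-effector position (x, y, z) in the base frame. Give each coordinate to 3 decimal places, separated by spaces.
after link 1: o_1 = (3.5355, -3.5355, 2.0000)
after link 2: o_2 = (4.3120, -6.4333, 5.0000)
after link 3: o_3 = (6.2438, -5.9157, 7.0000)
after link 4: o_4 = (5.7262, -3.9838, 7.0000)
after link 5: o_5 = (5.4674, -3.0179, 7.0000)

5.467 -3.018 7.000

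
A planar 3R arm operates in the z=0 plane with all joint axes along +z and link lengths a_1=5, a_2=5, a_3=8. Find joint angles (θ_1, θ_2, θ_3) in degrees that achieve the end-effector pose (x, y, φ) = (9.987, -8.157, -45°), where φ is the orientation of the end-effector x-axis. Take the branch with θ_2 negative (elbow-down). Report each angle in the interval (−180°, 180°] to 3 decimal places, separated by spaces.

wrist centre = target − a_3·(cos φ, sin φ) = (4.3301, -2.5001)
cos θ_2 = (25.0009−5²−5²)/(2·5·5) = -0.5000; θ_2 = -119.9988° (elbow-down)
β = atan2(-2.5001,4.3301) = -30.0013°; ψ = atan2(-4.3302,2.5001) = -59.9994°
θ_1 = β − ψ = 29.9981°
θ_3 = φ − θ_1 − θ_2 = 45.0007° (wrapped to (-180°,180°])

29.998 -119.999 45.001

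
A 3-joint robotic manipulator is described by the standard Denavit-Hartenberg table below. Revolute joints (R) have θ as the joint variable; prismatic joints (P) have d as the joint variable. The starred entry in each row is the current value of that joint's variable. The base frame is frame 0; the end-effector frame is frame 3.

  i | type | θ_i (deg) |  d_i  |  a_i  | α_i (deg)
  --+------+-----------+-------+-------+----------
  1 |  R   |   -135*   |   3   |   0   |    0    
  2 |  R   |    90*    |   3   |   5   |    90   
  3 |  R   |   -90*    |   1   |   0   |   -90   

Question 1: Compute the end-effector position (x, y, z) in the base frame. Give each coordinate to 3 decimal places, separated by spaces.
2.828 -4.243 6.000

after link 1: o_1 = (0.0000, 0.0000, 3.0000)
after link 2: o_2 = (3.5355, -3.5355, 6.0000)
after link 3: o_3 = (2.8284, -4.2426, 6.0000)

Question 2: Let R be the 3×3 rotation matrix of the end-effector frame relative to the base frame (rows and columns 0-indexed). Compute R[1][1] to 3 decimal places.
End-effector y-axis (col 1 of R) = (0.7071,0.7071,-0.0000)
R[1][1] = 0.7071

0.707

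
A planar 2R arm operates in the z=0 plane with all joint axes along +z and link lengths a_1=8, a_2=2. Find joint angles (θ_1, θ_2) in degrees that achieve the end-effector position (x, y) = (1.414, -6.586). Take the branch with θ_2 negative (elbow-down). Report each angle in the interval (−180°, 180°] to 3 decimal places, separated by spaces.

-65.762 -134.994

cos θ_2 = (45.3748−8²−2²)/(2·8·2) = -0.7070; θ_2 = -134.9944° (elbow-down)
β = atan2(-6.5860,1.4140) = -77.8827°; ψ = atan2(-1.4144,6.5859) = -12.1204°
θ_1 = β − ψ = -65.7623°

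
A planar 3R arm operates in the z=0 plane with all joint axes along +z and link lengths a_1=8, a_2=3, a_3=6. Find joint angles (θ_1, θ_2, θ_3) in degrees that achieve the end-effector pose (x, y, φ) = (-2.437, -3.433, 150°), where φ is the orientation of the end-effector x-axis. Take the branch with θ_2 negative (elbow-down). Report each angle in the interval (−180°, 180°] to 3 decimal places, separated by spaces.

wrist centre = target − a_3·(cos φ, sin φ) = (2.7592, -6.4330)
cos θ_2 = (48.9964−8²−3²)/(2·8·3) = -0.5001; θ_2 = -120.0049° (elbow-down)
β = atan2(-6.4330,2.7592) = -66.7852°; ψ = atan2(-2.5979,6.4998) = -21.7865°
θ_1 = β − ψ = -44.9987°
θ_3 = φ − θ_1 − θ_2 = -44.9963° (wrapped to (-180°,180°])

-44.999 -120.005 -44.996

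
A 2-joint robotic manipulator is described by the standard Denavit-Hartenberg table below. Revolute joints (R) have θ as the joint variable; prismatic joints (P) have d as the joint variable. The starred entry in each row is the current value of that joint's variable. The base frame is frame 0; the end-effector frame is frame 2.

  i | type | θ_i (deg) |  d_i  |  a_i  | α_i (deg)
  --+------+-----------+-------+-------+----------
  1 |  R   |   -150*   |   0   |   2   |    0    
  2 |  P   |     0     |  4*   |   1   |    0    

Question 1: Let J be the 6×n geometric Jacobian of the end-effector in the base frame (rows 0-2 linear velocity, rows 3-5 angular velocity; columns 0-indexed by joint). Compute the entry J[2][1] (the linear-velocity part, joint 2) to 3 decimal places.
1.000

prismatic axis z_1 = (0.0000,0.0000,1.0000)
J_v[:, 1] = z_1; J_ω[:, 1] = (0,0,0)
entry J[2][1] = 1.0000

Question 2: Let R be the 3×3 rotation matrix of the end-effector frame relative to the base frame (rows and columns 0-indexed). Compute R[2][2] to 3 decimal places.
1.000

End-effector z-axis (col 2 of R) = (0.0000,0.0000,1.0000)
R[2][2] = 1.0000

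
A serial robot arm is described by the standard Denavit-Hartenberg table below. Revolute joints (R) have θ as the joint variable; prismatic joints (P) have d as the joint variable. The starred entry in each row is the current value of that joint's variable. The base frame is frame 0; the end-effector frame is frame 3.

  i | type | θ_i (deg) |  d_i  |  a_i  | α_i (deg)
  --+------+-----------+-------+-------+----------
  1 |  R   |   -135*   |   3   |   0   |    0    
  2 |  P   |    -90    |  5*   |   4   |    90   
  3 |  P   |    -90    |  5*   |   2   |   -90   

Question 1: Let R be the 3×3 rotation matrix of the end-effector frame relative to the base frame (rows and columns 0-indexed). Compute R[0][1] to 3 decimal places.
-0.707

End-effector y-axis (col 1 of R) = (-0.7071,-0.7071,-0.0000)
R[0][1] = -0.7071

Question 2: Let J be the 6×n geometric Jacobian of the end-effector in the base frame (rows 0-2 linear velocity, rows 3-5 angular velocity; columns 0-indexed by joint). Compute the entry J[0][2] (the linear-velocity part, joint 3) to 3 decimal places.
prismatic axis z_2 = (0.7071,0.7071,0.0000)
J_v[:, 2] = z_2; J_ω[:, 2] = (0,0,0)
entry J[0][2] = 0.7071

0.707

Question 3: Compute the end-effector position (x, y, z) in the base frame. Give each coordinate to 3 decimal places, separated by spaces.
after link 1: o_1 = (0.0000, 0.0000, 3.0000)
after link 2: o_2 = (-2.8284, 2.8284, 8.0000)
after link 3: o_3 = (0.7071, 6.3640, 6.0000)

0.707 6.364 6.000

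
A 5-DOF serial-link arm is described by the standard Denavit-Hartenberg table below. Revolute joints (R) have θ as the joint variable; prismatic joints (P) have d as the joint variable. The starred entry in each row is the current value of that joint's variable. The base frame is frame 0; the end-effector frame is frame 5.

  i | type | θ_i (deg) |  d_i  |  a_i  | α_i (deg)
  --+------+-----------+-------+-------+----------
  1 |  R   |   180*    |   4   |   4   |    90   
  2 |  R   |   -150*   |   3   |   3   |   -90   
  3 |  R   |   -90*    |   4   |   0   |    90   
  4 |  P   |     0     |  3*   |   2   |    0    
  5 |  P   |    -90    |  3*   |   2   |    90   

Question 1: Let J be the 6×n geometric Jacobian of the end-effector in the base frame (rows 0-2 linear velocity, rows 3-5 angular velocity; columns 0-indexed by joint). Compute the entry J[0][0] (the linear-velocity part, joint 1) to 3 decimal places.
-5.000

axis z_0 = ẑ; lever o_n−o_0 = (-7.5981,5.0000,3.7679)
cross product → J_v[:, 0] = (-5.0000,-7.5981,0.0000)
J_ω[:, 0] = z_0
entry J[0][0] = -5.0000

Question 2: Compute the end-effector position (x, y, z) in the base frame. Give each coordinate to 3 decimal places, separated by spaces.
after link 1: o_1 = (-4.0000, 0.0000, 4.0000)
after link 2: o_2 = (-1.4019, 3.0000, 2.5000)
after link 3: o_3 = (-3.4019, 3.0000, -0.9641)
after link 4: o_4 = (-6.0000, 5.0000, 0.5359)
after link 5: o_5 = (-7.5981, 5.0000, 3.7679)

-7.598 5.000 3.768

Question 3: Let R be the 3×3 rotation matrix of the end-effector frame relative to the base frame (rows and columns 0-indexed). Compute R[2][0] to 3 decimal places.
0.866

End-effector x-axis (col 0 of R) = (0.5000,-0.0000,0.8660)
R[2][0] = 0.8660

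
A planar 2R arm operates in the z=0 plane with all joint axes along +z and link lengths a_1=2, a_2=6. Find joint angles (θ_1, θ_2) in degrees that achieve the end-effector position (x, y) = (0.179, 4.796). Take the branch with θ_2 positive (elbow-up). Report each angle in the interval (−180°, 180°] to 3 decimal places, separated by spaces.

cos θ_2 = (23.0337−2²−6²)/(2·2·6) = -0.7069; θ_2 = 134.9858° (elbow-up)
β = atan2(4.7960,0.1790) = 87.8626°; ψ = atan2(4.2437,-2.2416) = 117.8437°
θ_1 = β − ψ = -29.9812°

-29.981 134.986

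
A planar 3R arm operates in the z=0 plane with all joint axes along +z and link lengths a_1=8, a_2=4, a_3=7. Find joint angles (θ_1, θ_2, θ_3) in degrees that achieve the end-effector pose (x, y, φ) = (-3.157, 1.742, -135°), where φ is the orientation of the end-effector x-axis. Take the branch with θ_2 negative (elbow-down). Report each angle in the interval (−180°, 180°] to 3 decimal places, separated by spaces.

wrist centre = target − a_3·(cos φ, sin φ) = (1.7927, 6.6917)
cos θ_2 = (47.9934−8²−4²)/(2·8·4) = -0.5001; θ_2 = -120.0068° (elbow-down)
β = atan2(6.6917,1.7927) = 75.0024°; ψ = atan2(-3.4639,5.9996) = -30.0000°
θ_1 = β − ψ = 105.0024°
θ_3 = φ − θ_1 − θ_2 = -119.9956° (wrapped to (-180°,180°])

105.002 -120.007 -119.996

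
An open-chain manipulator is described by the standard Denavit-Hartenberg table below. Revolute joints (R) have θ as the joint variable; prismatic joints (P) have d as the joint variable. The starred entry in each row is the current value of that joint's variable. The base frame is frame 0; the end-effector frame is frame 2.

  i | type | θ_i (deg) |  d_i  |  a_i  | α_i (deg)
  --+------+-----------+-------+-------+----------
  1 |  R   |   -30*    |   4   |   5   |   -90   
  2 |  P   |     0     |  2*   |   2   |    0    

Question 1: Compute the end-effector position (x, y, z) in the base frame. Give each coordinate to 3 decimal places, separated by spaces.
7.062 -1.768 4.000

after link 1: o_1 = (4.3301, -2.5000, 4.0000)
after link 2: o_2 = (7.0622, -1.7679, 4.0000)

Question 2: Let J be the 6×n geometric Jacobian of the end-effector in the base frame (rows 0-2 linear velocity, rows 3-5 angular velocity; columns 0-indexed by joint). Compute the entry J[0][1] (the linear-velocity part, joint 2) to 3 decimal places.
prismatic axis z_1 = (0.5000,0.8660,0.0000)
J_v[:, 1] = z_1; J_ω[:, 1] = (0,0,0)
entry J[0][1] = 0.5000

0.500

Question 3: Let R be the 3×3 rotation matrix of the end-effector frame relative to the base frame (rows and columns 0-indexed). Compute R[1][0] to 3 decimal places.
End-effector x-axis (col 0 of R) = (0.8660,-0.5000,0.0000)
R[1][0] = -0.5000

-0.500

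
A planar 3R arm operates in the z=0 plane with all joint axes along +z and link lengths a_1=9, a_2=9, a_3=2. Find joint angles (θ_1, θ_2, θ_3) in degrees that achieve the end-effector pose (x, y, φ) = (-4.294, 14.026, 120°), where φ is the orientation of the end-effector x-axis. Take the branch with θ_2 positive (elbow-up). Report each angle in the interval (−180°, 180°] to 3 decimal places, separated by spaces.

59.998 90.003 -30.001

wrist centre = target − a_3·(cos φ, sin φ) = (-3.2940, 12.2939)
cos θ_2 = (161.9916−9²−9²)/(2·9·9) = -0.0001; θ_2 = 90.0030° (elbow-up)
β = atan2(12.2939,-3.2940) = 104.9993°; ψ = atan2(9.0000,8.9995) = 45.0015°
θ_1 = β − ψ = 59.9978°
θ_3 = φ − θ_1 − θ_2 = -30.0008° (wrapped to (-180°,180°])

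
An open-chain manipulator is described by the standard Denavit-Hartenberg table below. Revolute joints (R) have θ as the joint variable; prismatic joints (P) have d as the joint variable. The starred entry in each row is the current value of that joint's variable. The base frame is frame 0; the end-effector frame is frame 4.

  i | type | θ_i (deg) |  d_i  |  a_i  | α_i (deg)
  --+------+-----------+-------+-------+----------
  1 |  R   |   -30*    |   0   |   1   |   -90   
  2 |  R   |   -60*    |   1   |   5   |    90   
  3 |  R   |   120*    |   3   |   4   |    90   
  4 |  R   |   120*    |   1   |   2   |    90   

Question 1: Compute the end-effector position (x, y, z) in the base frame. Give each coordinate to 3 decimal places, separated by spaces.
1.257 4.007 6.147

after link 1: o_1 = (0.8660, -0.5000, 0.0000)
after link 2: o_2 = (3.5311, -0.8840, 4.3301)
after link 3: o_3 = (2.1471, 3.9151, 4.0981)
after link 4: o_4 = (1.2566, 4.0066, 6.1471)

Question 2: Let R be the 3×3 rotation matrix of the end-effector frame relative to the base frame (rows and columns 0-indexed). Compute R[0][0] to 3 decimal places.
End-effector x-axis (col 0 of R) = (-0.7578,-0.0625,0.6495)
R[0][0] = -0.7578

-0.758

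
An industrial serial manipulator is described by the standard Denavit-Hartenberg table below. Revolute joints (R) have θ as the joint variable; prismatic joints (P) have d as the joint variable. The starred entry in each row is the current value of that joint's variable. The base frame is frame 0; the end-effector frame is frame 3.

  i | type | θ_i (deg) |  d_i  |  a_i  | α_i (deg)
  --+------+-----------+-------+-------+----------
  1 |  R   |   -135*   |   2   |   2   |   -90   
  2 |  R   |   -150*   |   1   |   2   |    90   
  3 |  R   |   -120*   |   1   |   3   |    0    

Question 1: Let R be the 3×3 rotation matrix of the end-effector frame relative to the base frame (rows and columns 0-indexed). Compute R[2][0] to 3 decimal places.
-0.250

End-effector x-axis (col 0 of R) = (-0.9186,0.3062,-0.2500)
R[2][0] = -0.2500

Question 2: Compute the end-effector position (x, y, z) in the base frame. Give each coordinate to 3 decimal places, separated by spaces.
-1.884 0.376 1.384

after link 1: o_1 = (-1.4142, -1.4142, 2.0000)
after link 2: o_2 = (0.5176, -0.8966, 3.0000)
after link 3: o_3 = (-1.8845, 0.3755, 1.3840)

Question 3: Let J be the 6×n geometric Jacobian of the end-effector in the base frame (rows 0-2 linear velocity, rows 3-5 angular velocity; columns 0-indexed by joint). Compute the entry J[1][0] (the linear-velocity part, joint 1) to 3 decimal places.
-1.884

axis z_0 = ẑ; lever o_n−o_0 = (-1.8845,0.3755,1.3840)
cross product → J_v[:, 0] = (-0.3755,-1.8845,0.0000)
J_ω[:, 0] = z_0
entry J[1][0] = -1.8845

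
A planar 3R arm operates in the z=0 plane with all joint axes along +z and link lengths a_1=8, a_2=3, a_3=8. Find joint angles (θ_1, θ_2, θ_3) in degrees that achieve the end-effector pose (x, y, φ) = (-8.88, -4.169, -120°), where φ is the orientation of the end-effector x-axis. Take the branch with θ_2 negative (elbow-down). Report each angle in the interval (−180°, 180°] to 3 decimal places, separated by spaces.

166.032 -150.008 -136.024

wrist centre = target − a_3·(cos φ, sin φ) = (-4.8800, 2.7592)
cos θ_2 = (31.4276−8²−3²)/(2·8·3) = -0.8661; θ_2 = -150.0076° (elbow-down)
β = atan2(2.7592,-4.8800) = 150.5157°; ψ = atan2(-1.4997,5.4017) = -15.5160°
θ_1 = β − ψ = 166.0317°
θ_3 = φ − θ_1 − θ_2 = -136.0241° (wrapped to (-180°,180°])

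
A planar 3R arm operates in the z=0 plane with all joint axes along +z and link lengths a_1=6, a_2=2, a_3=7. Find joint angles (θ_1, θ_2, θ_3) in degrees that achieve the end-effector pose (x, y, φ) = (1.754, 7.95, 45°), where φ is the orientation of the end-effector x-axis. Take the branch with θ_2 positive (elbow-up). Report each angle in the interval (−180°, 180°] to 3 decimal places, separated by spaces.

wrist centre = target − a_3·(cos φ, sin φ) = (-3.1957, 3.0003)
cos θ_2 = (19.2143−6²−2²)/(2·6·2) = -0.8661; θ_2 = 150.0051° (elbow-up)
β = atan2(3.0003,-3.1957) = 136.8072°; ψ = atan2(0.9998,4.2679) = 13.1851°
θ_1 = β − ψ = 123.6221°
θ_3 = φ − θ_1 − θ_2 = 131.3728° (wrapped to (-180°,180°])

123.622 150.005 131.373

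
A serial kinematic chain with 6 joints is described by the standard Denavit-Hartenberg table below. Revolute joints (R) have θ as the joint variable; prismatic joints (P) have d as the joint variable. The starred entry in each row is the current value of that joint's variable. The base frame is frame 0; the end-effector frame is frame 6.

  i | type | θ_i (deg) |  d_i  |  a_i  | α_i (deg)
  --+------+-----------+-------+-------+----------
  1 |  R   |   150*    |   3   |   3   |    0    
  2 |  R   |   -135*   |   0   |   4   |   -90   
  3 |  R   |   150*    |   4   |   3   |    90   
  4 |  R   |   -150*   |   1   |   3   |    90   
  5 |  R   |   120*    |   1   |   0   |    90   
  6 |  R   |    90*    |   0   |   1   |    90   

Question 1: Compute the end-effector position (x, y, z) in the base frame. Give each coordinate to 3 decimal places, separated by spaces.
1.154 6.887 2.433

after link 1: o_1 = (-2.5981, 1.5000, 3.0000)
after link 2: o_2 = (1.2656, 2.5353, 3.0000)
after link 3: o_3 = (-2.2792, 5.7265, 1.5000)
after link 4: o_4 = (0.7653, 4.9894, 1.9330)
after link 5: o_5 = (0.9594, 5.9380, 2.1830)
after link 6: o_6 = (1.1536, 6.8866, 2.4330)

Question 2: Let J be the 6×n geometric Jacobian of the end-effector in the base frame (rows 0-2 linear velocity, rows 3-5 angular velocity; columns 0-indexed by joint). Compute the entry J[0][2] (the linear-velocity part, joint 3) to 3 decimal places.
axis z_2 = (-0.2588,0.9659,0.0000); lever o_n−o_2 = (-0.1121,4.3513,-0.5670)
cross product → J_v[:, 2] = (-0.5477,-0.1467,-1.0179)
J_ω[:, 2] = z_2
entry J[0][2] = -0.5477

-0.548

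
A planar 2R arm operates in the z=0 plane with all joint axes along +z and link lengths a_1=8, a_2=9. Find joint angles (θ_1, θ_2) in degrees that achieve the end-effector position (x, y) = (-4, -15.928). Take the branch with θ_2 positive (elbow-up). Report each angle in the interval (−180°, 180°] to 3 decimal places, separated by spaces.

-120.003 30.005

cos θ_2 = (269.7012−8²−9²)/(2·8·9) = 0.8660; θ_2 = 30.0052° (elbow-up)
β = atan2(-15.9280,-4.0000) = -104.0972°; ψ = atan2(4.5007,15.7938) = 15.9057°
θ_1 = β − ψ = -120.0029°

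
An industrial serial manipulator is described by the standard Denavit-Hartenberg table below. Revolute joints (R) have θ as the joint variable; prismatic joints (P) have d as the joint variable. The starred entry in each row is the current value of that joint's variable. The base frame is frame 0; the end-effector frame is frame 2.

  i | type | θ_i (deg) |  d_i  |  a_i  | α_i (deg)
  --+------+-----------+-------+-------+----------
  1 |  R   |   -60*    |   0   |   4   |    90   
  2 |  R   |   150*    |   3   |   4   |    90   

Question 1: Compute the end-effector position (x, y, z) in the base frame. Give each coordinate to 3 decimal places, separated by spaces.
after link 1: o_1 = (2.0000, -3.4641, 0.0000)
after link 2: o_2 = (-2.3301, -1.9641, 2.0000)

-2.330 -1.964 2.000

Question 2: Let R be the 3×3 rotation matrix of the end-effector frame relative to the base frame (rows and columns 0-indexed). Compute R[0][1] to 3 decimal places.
-0.866

End-effector y-axis (col 1 of R) = (-0.8660,-0.5000,0.0000)
R[0][1] = -0.8660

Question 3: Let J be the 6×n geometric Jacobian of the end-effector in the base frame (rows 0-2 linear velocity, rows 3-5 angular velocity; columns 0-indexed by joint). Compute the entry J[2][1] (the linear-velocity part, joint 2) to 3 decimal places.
axis z_1 = (-0.8660,-0.5000,0.0000); lever o_n−o_1 = (-4.3301,1.5000,2.0000)
cross product → J_v[:, 1] = (-1.0000,1.7321,-3.4641)
J_ω[:, 1] = z_1
entry J[2][1] = -3.4641

-3.464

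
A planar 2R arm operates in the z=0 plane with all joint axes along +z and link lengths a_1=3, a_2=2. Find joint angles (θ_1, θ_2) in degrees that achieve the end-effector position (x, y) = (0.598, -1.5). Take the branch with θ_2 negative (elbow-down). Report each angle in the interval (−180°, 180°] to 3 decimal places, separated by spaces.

-30.003 -150.001

cos θ_2 = (2.6076−3²−2²)/(2·3·2) = -0.8660; θ_2 = -150.0009° (elbow-down)
β = atan2(-1.5000,0.5980) = -68.2645°; ψ = atan2(-1.0000,1.2679) = -38.2616°
θ_1 = β − ψ = -30.0029°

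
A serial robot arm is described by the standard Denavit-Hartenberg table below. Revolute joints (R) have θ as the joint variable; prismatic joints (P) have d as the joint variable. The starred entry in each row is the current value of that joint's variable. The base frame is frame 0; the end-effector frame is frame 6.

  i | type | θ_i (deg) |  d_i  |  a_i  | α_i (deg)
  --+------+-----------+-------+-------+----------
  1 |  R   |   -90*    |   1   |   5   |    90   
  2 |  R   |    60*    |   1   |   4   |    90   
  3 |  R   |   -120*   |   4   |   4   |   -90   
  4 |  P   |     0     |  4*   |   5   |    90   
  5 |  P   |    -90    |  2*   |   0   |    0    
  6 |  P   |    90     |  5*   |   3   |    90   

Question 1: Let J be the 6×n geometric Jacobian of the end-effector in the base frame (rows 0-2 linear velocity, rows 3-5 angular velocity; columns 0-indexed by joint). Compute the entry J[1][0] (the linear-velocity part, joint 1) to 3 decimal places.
axis z_0 = ẑ; lever o_n−o_0 = (11.3923,-15.2583,-3.2321)
cross product → J_v[:, 0] = (15.2583,11.3923,-0.0000)
J_ω[:, 0] = z_0
entry J[1][0] = 11.3923

11.392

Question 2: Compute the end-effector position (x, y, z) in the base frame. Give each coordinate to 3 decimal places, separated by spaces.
11.392 -15.258 -3.232

after link 1: o_1 = (0.0000, -5.0000, 1.0000)
after link 2: o_2 = (-1.0000, -7.0000, 4.4641)
after link 3: o_3 = (2.4641, -9.4641, 0.7321)
after link 4: o_4 = (8.7942, -9.9462, 1.5670)
after link 5: o_5 = (8.7942, -11.6782, 0.5670)
after link 6: o_6 = (11.3923, -15.2583, -3.2321)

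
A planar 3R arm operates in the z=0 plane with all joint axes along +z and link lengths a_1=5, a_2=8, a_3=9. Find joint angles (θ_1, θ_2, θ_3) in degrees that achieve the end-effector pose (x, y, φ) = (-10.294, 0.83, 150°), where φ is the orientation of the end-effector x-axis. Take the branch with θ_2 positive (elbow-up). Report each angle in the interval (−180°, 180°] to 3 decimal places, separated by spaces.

120.003 150.000 -120.003

wrist centre = target − a_3·(cos φ, sin φ) = (-2.4998, -3.6700)
cos θ_2 = (19.7178−5²−8²)/(2·5·8) = -0.8660; θ_2 = 150.0003° (elbow-up)
β = atan2(-3.6700,-2.4998) = -124.2602°; ψ = atan2(4.0000,-1.9282) = 115.7369°
θ_1 = β − ψ = -239.9971°
θ_3 = φ − θ_1 − θ_2 = -120.0032° (wrapped to (-180°,180°])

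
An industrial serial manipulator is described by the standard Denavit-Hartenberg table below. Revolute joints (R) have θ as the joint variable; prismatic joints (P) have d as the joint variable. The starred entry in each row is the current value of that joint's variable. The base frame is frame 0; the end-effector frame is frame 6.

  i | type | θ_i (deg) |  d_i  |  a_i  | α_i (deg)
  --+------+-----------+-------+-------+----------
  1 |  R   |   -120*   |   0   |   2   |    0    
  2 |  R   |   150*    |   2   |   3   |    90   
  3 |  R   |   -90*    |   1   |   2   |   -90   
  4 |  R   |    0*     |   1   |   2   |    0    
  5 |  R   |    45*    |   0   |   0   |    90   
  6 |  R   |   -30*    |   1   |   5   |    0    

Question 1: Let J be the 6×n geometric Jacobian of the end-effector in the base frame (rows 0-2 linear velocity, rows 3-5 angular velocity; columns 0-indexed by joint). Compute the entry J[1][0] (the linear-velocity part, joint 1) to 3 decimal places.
-0.378

axis z_0 = ẑ; lever o_n−o_0 = (-0.3783,0.1912,-5.7690)
cross product → J_v[:, 0] = (-0.1912,-0.3783,0.0000)
J_ω[:, 0] = z_0
entry J[1][0] = -0.3783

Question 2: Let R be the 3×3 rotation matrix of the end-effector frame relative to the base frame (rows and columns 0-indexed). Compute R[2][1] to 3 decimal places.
-0.354

End-effector y-axis (col 1 of R) = (0.5732,0.7392,-0.3536)
R[2][1] = -0.3536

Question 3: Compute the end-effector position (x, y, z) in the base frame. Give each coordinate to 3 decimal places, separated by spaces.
-0.378 0.191 -5.769

after link 1: o_1 = (-1.0000, -1.7321, 0.0000)
after link 2: o_2 = (1.5981, -0.2321, 2.0000)
after link 3: o_3 = (2.0981, -1.0981, 0.0000)
after link 4: o_4 = (2.9641, -0.5981, -2.0000)
after link 5: o_5 = (2.9641, -0.5981, -2.0000)
after link 6: o_6 = (-0.3783, 0.1912, -5.7690)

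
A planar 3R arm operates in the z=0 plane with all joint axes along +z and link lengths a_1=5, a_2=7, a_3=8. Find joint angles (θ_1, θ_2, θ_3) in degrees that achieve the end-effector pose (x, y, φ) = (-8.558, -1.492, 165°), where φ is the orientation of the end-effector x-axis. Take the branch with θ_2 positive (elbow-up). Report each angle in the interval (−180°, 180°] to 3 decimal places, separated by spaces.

wrist centre = target − a_3·(cos φ, sin φ) = (-0.8306, -3.5626)
cos θ_2 = (13.3817−5²−7²)/(2·5·7) = -0.8660; θ_2 = 149.9944° (elbow-up)
β = atan2(-3.5626,-0.8306) = -103.1238°; ψ = atan2(3.5006,-1.0618) = 106.8741°
θ_1 = β − ψ = -209.9979°
θ_3 = φ − θ_1 − θ_2 = -134.9965° (wrapped to (-180°,180°])

150.002 149.994 -134.996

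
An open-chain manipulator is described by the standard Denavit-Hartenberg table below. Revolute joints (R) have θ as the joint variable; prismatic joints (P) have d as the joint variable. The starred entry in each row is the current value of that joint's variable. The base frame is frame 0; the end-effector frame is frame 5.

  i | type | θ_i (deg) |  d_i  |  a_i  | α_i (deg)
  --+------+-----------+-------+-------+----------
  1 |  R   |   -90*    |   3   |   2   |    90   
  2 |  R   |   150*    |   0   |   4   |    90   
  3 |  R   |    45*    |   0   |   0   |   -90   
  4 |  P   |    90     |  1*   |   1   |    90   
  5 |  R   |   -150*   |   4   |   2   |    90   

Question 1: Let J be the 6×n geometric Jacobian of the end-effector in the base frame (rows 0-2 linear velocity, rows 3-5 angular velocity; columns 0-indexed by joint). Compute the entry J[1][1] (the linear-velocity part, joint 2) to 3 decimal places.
axis z_1 = (-1.0000,-0.0000,0.0000); lever o_n−o_1 = (-2.8284,5.5476,4.0482)
cross product → J_v[:, 1] = (-0.0000,4.0482,-5.5476)
J_ω[:, 1] = z_1
entry J[1][1] = 4.0482

4.048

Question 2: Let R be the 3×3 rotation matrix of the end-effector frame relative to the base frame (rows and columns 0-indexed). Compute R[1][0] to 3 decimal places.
-0.127

End-effector x-axis (col 0 of R) = (0.3536,-0.1268,0.9268)
R[1][0] = -0.1268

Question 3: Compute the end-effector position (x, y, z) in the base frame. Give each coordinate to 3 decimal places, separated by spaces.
-2.828 3.548 7.048

after link 1: o_1 = (0.0000, -2.0000, 3.0000)
after link 2: o_2 = (0.0000, 1.4641, 5.0000)
after link 3: o_3 = (0.0000, 1.4641, 5.0000)
after link 4: o_4 = (-0.7071, 1.3517, 3.7804)
after link 5: o_5 = (-2.8284, 3.5476, 7.0482)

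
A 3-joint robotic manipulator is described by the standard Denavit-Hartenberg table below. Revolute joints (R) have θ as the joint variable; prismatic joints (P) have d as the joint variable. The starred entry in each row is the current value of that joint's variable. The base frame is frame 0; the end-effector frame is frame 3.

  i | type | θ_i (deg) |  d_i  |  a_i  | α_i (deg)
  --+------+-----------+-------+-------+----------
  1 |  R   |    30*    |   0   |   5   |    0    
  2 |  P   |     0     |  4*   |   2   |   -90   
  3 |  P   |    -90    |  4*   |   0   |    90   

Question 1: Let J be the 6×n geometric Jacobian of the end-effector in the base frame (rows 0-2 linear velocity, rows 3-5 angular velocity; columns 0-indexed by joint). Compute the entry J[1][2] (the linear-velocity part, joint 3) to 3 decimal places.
0.866

prismatic axis z_2 = (-0.5000,0.8660,0.0000)
J_v[:, 2] = z_2; J_ω[:, 2] = (0,0,0)
entry J[1][2] = 0.8660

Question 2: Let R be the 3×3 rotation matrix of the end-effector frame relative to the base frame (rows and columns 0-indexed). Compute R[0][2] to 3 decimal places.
-0.866

End-effector z-axis (col 2 of R) = (-0.8660,-0.5000,0.0000)
R[0][2] = -0.8660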